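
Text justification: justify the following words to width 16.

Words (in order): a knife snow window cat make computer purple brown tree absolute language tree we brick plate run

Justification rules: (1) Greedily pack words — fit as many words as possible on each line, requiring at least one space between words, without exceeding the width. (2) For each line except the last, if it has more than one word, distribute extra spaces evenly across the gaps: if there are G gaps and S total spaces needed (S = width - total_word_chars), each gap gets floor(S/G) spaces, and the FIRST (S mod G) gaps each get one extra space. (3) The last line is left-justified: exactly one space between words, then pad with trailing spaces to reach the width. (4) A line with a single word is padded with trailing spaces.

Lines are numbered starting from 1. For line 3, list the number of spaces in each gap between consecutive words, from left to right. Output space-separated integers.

Answer: 2

Derivation:
Line 1: ['a', 'knife', 'snow'] (min_width=12, slack=4)
Line 2: ['window', 'cat', 'make'] (min_width=15, slack=1)
Line 3: ['computer', 'purple'] (min_width=15, slack=1)
Line 4: ['brown', 'tree'] (min_width=10, slack=6)
Line 5: ['absolute'] (min_width=8, slack=8)
Line 6: ['language', 'tree', 'we'] (min_width=16, slack=0)
Line 7: ['brick', 'plate', 'run'] (min_width=15, slack=1)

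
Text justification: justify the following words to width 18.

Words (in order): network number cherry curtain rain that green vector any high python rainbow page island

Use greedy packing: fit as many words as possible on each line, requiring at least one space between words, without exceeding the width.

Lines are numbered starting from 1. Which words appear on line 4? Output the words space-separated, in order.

Line 1: ['network', 'number'] (min_width=14, slack=4)
Line 2: ['cherry', 'curtain'] (min_width=14, slack=4)
Line 3: ['rain', 'that', 'green'] (min_width=15, slack=3)
Line 4: ['vector', 'any', 'high'] (min_width=15, slack=3)
Line 5: ['python', 'rainbow'] (min_width=14, slack=4)
Line 6: ['page', 'island'] (min_width=11, slack=7)

Answer: vector any high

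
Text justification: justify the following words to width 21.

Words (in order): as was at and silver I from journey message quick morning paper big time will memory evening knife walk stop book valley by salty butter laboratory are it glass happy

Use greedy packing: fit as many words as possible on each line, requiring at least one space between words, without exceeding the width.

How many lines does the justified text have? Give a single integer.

Answer: 9

Derivation:
Line 1: ['as', 'was', 'at', 'and', 'silver'] (min_width=20, slack=1)
Line 2: ['I', 'from', 'journey'] (min_width=14, slack=7)
Line 3: ['message', 'quick', 'morning'] (min_width=21, slack=0)
Line 4: ['paper', 'big', 'time', 'will'] (min_width=19, slack=2)
Line 5: ['memory', 'evening', 'knife'] (min_width=20, slack=1)
Line 6: ['walk', 'stop', 'book', 'valley'] (min_width=21, slack=0)
Line 7: ['by', 'salty', 'butter'] (min_width=15, slack=6)
Line 8: ['laboratory', 'are', 'it'] (min_width=17, slack=4)
Line 9: ['glass', 'happy'] (min_width=11, slack=10)
Total lines: 9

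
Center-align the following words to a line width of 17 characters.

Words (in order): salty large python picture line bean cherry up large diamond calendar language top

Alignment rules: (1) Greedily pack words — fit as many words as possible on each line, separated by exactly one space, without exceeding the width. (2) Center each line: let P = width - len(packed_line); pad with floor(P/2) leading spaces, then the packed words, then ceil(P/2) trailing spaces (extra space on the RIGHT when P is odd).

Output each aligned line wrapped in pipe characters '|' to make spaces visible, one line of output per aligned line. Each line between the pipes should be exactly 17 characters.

Line 1: ['salty', 'large'] (min_width=11, slack=6)
Line 2: ['python', 'picture'] (min_width=14, slack=3)
Line 3: ['line', 'bean', 'cherry'] (min_width=16, slack=1)
Line 4: ['up', 'large', 'diamond'] (min_width=16, slack=1)
Line 5: ['calendar', 'language'] (min_width=17, slack=0)
Line 6: ['top'] (min_width=3, slack=14)

Answer: |   salty large   |
| python picture  |
|line bean cherry |
|up large diamond |
|calendar language|
|       top       |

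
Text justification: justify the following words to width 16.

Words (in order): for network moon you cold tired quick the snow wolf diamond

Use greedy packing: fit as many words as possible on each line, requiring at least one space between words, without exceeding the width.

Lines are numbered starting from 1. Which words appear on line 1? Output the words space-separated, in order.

Answer: for network moon

Derivation:
Line 1: ['for', 'network', 'moon'] (min_width=16, slack=0)
Line 2: ['you', 'cold', 'tired'] (min_width=14, slack=2)
Line 3: ['quick', 'the', 'snow'] (min_width=14, slack=2)
Line 4: ['wolf', 'diamond'] (min_width=12, slack=4)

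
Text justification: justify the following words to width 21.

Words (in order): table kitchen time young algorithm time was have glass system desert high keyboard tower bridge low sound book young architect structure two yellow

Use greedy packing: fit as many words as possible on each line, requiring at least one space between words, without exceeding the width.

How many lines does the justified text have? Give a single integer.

Line 1: ['table', 'kitchen', 'time'] (min_width=18, slack=3)
Line 2: ['young', 'algorithm', 'time'] (min_width=20, slack=1)
Line 3: ['was', 'have', 'glass', 'system'] (min_width=21, slack=0)
Line 4: ['desert', 'high', 'keyboard'] (min_width=20, slack=1)
Line 5: ['tower', 'bridge', 'low'] (min_width=16, slack=5)
Line 6: ['sound', 'book', 'young'] (min_width=16, slack=5)
Line 7: ['architect', 'structure'] (min_width=19, slack=2)
Line 8: ['two', 'yellow'] (min_width=10, slack=11)
Total lines: 8

Answer: 8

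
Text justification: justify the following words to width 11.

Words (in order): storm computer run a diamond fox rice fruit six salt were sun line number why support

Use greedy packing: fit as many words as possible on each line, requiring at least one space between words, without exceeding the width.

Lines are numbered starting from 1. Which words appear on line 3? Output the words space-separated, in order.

Answer: run a

Derivation:
Line 1: ['storm'] (min_width=5, slack=6)
Line 2: ['computer'] (min_width=8, slack=3)
Line 3: ['run', 'a'] (min_width=5, slack=6)
Line 4: ['diamond', 'fox'] (min_width=11, slack=0)
Line 5: ['rice', 'fruit'] (min_width=10, slack=1)
Line 6: ['six', 'salt'] (min_width=8, slack=3)
Line 7: ['were', 'sun'] (min_width=8, slack=3)
Line 8: ['line', 'number'] (min_width=11, slack=0)
Line 9: ['why', 'support'] (min_width=11, slack=0)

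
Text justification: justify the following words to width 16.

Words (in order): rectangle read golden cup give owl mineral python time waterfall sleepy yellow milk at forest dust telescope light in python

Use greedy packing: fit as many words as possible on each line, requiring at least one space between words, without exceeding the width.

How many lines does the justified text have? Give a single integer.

Answer: 9

Derivation:
Line 1: ['rectangle', 'read'] (min_width=14, slack=2)
Line 2: ['golden', 'cup', 'give'] (min_width=15, slack=1)
Line 3: ['owl', 'mineral'] (min_width=11, slack=5)
Line 4: ['python', 'time'] (min_width=11, slack=5)
Line 5: ['waterfall', 'sleepy'] (min_width=16, slack=0)
Line 6: ['yellow', 'milk', 'at'] (min_width=14, slack=2)
Line 7: ['forest', 'dust'] (min_width=11, slack=5)
Line 8: ['telescope', 'light'] (min_width=15, slack=1)
Line 9: ['in', 'python'] (min_width=9, slack=7)
Total lines: 9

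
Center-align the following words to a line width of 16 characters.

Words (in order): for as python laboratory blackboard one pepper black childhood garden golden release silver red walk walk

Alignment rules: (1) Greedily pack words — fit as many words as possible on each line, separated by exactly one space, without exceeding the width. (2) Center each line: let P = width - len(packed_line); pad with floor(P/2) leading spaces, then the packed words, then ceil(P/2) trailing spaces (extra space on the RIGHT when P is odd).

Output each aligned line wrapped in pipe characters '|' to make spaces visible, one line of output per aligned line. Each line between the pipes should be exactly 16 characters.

Line 1: ['for', 'as', 'python'] (min_width=13, slack=3)
Line 2: ['laboratory'] (min_width=10, slack=6)
Line 3: ['blackboard', 'one'] (min_width=14, slack=2)
Line 4: ['pepper', 'black'] (min_width=12, slack=4)
Line 5: ['childhood', 'garden'] (min_width=16, slack=0)
Line 6: ['golden', 'release'] (min_width=14, slack=2)
Line 7: ['silver', 'red', 'walk'] (min_width=15, slack=1)
Line 8: ['walk'] (min_width=4, slack=12)

Answer: | for as python  |
|   laboratory   |
| blackboard one |
|  pepper black  |
|childhood garden|
| golden release |
|silver red walk |
|      walk      |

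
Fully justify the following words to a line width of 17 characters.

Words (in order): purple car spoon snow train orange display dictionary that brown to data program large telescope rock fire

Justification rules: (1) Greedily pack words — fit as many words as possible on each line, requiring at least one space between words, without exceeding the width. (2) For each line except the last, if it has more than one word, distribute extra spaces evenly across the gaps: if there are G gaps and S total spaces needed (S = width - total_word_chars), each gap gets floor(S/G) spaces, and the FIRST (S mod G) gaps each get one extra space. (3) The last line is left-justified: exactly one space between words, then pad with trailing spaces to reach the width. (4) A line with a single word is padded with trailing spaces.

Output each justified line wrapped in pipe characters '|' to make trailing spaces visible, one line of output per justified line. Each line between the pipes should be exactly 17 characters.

Answer: |purple  car spoon|
|snow train orange|
|display          |
|dictionary   that|
|brown   to   data|
|program     large|
|telescope    rock|
|fire             |

Derivation:
Line 1: ['purple', 'car', 'spoon'] (min_width=16, slack=1)
Line 2: ['snow', 'train', 'orange'] (min_width=17, slack=0)
Line 3: ['display'] (min_width=7, slack=10)
Line 4: ['dictionary', 'that'] (min_width=15, slack=2)
Line 5: ['brown', 'to', 'data'] (min_width=13, slack=4)
Line 6: ['program', 'large'] (min_width=13, slack=4)
Line 7: ['telescope', 'rock'] (min_width=14, slack=3)
Line 8: ['fire'] (min_width=4, slack=13)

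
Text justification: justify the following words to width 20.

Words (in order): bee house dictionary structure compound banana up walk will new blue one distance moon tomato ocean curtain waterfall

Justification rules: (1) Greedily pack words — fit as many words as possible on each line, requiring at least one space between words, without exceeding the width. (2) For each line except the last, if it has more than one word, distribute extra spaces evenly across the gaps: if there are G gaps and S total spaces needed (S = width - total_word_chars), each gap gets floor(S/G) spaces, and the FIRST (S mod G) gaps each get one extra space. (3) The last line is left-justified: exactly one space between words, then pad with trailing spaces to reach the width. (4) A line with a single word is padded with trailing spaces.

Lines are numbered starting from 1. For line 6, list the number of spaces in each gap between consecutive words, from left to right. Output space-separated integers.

Answer: 8

Derivation:
Line 1: ['bee', 'house', 'dictionary'] (min_width=20, slack=0)
Line 2: ['structure', 'compound'] (min_width=18, slack=2)
Line 3: ['banana', 'up', 'walk', 'will'] (min_width=19, slack=1)
Line 4: ['new', 'blue', 'one'] (min_width=12, slack=8)
Line 5: ['distance', 'moon', 'tomato'] (min_width=20, slack=0)
Line 6: ['ocean', 'curtain'] (min_width=13, slack=7)
Line 7: ['waterfall'] (min_width=9, slack=11)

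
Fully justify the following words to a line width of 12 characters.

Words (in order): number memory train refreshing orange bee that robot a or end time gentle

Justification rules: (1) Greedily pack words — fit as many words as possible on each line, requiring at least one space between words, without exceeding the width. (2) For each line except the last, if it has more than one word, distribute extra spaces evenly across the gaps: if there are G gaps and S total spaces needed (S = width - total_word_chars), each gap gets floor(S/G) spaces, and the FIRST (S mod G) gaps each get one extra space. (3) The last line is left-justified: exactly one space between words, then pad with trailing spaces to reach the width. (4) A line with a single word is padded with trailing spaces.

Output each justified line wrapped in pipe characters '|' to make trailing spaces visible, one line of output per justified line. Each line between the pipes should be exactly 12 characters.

Answer: |number      |
|memory train|
|refreshing  |
|orange   bee|
|that robot a|
|or  end time|
|gentle      |

Derivation:
Line 1: ['number'] (min_width=6, slack=6)
Line 2: ['memory', 'train'] (min_width=12, slack=0)
Line 3: ['refreshing'] (min_width=10, slack=2)
Line 4: ['orange', 'bee'] (min_width=10, slack=2)
Line 5: ['that', 'robot', 'a'] (min_width=12, slack=0)
Line 6: ['or', 'end', 'time'] (min_width=11, slack=1)
Line 7: ['gentle'] (min_width=6, slack=6)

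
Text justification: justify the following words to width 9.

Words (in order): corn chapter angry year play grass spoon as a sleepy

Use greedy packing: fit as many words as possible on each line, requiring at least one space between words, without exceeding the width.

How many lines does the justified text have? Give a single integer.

Answer: 7

Derivation:
Line 1: ['corn'] (min_width=4, slack=5)
Line 2: ['chapter'] (min_width=7, slack=2)
Line 3: ['angry'] (min_width=5, slack=4)
Line 4: ['year', 'play'] (min_width=9, slack=0)
Line 5: ['grass'] (min_width=5, slack=4)
Line 6: ['spoon', 'as'] (min_width=8, slack=1)
Line 7: ['a', 'sleepy'] (min_width=8, slack=1)
Total lines: 7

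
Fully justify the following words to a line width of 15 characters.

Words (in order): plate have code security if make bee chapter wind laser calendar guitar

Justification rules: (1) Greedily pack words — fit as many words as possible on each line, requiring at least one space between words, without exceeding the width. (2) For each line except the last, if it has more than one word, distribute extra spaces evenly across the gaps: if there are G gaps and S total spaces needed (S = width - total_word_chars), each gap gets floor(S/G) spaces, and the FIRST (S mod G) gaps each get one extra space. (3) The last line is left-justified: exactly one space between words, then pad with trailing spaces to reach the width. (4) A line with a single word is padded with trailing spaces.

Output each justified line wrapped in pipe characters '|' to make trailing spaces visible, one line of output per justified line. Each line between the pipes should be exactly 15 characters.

Line 1: ['plate', 'have', 'code'] (min_width=15, slack=0)
Line 2: ['security', 'if'] (min_width=11, slack=4)
Line 3: ['make', 'bee'] (min_width=8, slack=7)
Line 4: ['chapter', 'wind'] (min_width=12, slack=3)
Line 5: ['laser', 'calendar'] (min_width=14, slack=1)
Line 6: ['guitar'] (min_width=6, slack=9)

Answer: |plate have code|
|security     if|
|make        bee|
|chapter    wind|
|laser  calendar|
|guitar         |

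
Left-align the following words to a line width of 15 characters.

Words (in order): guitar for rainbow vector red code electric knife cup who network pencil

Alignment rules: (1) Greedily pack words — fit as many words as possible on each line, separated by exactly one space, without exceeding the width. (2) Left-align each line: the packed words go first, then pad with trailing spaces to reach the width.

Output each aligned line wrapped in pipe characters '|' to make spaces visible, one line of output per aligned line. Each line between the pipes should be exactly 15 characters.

Answer: |guitar for     |
|rainbow vector |
|red code       |
|electric knife |
|cup who network|
|pencil         |

Derivation:
Line 1: ['guitar', 'for'] (min_width=10, slack=5)
Line 2: ['rainbow', 'vector'] (min_width=14, slack=1)
Line 3: ['red', 'code'] (min_width=8, slack=7)
Line 4: ['electric', 'knife'] (min_width=14, slack=1)
Line 5: ['cup', 'who', 'network'] (min_width=15, slack=0)
Line 6: ['pencil'] (min_width=6, slack=9)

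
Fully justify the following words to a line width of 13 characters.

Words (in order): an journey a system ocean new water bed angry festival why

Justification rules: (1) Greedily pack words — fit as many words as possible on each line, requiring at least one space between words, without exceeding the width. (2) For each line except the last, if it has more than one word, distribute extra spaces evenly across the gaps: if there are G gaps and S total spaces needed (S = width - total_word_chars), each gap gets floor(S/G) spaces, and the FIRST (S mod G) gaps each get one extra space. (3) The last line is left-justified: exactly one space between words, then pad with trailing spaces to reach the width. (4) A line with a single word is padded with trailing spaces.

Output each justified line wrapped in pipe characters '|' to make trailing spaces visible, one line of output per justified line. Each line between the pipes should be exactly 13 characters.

Line 1: ['an', 'journey', 'a'] (min_width=12, slack=1)
Line 2: ['system', 'ocean'] (min_width=12, slack=1)
Line 3: ['new', 'water', 'bed'] (min_width=13, slack=0)
Line 4: ['angry'] (min_width=5, slack=8)
Line 5: ['festival', 'why'] (min_width=12, slack=1)

Answer: |an  journey a|
|system  ocean|
|new water bed|
|angry        |
|festival why |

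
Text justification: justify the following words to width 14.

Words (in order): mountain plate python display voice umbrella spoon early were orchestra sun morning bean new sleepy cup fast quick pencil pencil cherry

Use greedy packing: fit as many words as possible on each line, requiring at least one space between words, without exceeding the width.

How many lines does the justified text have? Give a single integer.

Answer: 11

Derivation:
Line 1: ['mountain', 'plate'] (min_width=14, slack=0)
Line 2: ['python', 'display'] (min_width=14, slack=0)
Line 3: ['voice', 'umbrella'] (min_width=14, slack=0)
Line 4: ['spoon', 'early'] (min_width=11, slack=3)
Line 5: ['were', 'orchestra'] (min_width=14, slack=0)
Line 6: ['sun', 'morning'] (min_width=11, slack=3)
Line 7: ['bean', 'new'] (min_width=8, slack=6)
Line 8: ['sleepy', 'cup'] (min_width=10, slack=4)
Line 9: ['fast', 'quick'] (min_width=10, slack=4)
Line 10: ['pencil', 'pencil'] (min_width=13, slack=1)
Line 11: ['cherry'] (min_width=6, slack=8)
Total lines: 11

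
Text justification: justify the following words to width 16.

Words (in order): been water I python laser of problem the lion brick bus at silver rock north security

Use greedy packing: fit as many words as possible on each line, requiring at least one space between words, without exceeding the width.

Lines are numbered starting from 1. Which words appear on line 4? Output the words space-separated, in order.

Answer: brick bus at

Derivation:
Line 1: ['been', 'water', 'I'] (min_width=12, slack=4)
Line 2: ['python', 'laser', 'of'] (min_width=15, slack=1)
Line 3: ['problem', 'the', 'lion'] (min_width=16, slack=0)
Line 4: ['brick', 'bus', 'at'] (min_width=12, slack=4)
Line 5: ['silver', 'rock'] (min_width=11, slack=5)
Line 6: ['north', 'security'] (min_width=14, slack=2)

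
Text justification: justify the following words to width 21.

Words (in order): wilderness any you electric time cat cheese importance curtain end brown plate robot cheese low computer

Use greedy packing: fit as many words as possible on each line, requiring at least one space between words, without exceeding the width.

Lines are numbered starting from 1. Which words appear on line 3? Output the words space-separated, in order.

Line 1: ['wilderness', 'any', 'you'] (min_width=18, slack=3)
Line 2: ['electric', 'time', 'cat'] (min_width=17, slack=4)
Line 3: ['cheese', 'importance'] (min_width=17, slack=4)
Line 4: ['curtain', 'end', 'brown'] (min_width=17, slack=4)
Line 5: ['plate', 'robot', 'cheese'] (min_width=18, slack=3)
Line 6: ['low', 'computer'] (min_width=12, slack=9)

Answer: cheese importance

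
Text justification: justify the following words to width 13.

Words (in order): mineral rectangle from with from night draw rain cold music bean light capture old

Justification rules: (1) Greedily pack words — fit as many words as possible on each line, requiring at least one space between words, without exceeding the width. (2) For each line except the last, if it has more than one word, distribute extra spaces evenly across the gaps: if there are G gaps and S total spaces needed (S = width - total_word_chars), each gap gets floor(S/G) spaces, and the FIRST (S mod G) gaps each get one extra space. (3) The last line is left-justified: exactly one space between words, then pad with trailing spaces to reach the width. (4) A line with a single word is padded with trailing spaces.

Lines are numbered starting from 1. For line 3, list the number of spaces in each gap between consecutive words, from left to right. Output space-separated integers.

Answer: 5

Derivation:
Line 1: ['mineral'] (min_width=7, slack=6)
Line 2: ['rectangle'] (min_width=9, slack=4)
Line 3: ['from', 'with'] (min_width=9, slack=4)
Line 4: ['from', 'night'] (min_width=10, slack=3)
Line 5: ['draw', 'rain'] (min_width=9, slack=4)
Line 6: ['cold', 'music'] (min_width=10, slack=3)
Line 7: ['bean', 'light'] (min_width=10, slack=3)
Line 8: ['capture', 'old'] (min_width=11, slack=2)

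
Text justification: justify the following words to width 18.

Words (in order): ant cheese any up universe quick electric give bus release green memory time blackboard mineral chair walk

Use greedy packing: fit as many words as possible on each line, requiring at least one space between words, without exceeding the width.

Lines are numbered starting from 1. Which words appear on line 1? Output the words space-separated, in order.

Answer: ant cheese any up

Derivation:
Line 1: ['ant', 'cheese', 'any', 'up'] (min_width=17, slack=1)
Line 2: ['universe', 'quick'] (min_width=14, slack=4)
Line 3: ['electric', 'give', 'bus'] (min_width=17, slack=1)
Line 4: ['release', 'green'] (min_width=13, slack=5)
Line 5: ['memory', 'time'] (min_width=11, slack=7)
Line 6: ['blackboard', 'mineral'] (min_width=18, slack=0)
Line 7: ['chair', 'walk'] (min_width=10, slack=8)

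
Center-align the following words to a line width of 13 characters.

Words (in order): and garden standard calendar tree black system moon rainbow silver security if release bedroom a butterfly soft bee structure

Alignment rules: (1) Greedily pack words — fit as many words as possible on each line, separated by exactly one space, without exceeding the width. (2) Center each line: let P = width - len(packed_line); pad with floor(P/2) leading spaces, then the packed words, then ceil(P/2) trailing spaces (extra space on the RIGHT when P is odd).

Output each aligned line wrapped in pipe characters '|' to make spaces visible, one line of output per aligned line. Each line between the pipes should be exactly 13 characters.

Answer: | and garden  |
|  standard   |
|calendar tree|
|black system |
|moon rainbow |
|   silver    |
| security if |
|   release   |
|  bedroom a  |
|  butterfly  |
|  soft bee   |
|  structure  |

Derivation:
Line 1: ['and', 'garden'] (min_width=10, slack=3)
Line 2: ['standard'] (min_width=8, slack=5)
Line 3: ['calendar', 'tree'] (min_width=13, slack=0)
Line 4: ['black', 'system'] (min_width=12, slack=1)
Line 5: ['moon', 'rainbow'] (min_width=12, slack=1)
Line 6: ['silver'] (min_width=6, slack=7)
Line 7: ['security', 'if'] (min_width=11, slack=2)
Line 8: ['release'] (min_width=7, slack=6)
Line 9: ['bedroom', 'a'] (min_width=9, slack=4)
Line 10: ['butterfly'] (min_width=9, slack=4)
Line 11: ['soft', 'bee'] (min_width=8, slack=5)
Line 12: ['structure'] (min_width=9, slack=4)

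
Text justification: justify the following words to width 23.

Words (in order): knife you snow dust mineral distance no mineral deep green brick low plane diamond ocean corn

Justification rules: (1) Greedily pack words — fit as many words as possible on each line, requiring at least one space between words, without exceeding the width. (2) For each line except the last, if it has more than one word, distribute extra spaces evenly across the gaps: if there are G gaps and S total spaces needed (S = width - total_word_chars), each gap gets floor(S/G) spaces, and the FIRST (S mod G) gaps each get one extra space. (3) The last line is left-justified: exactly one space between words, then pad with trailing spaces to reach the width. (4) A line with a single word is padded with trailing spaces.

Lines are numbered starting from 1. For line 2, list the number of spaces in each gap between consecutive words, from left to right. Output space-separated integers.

Line 1: ['knife', 'you', 'snow', 'dust'] (min_width=19, slack=4)
Line 2: ['mineral', 'distance', 'no'] (min_width=19, slack=4)
Line 3: ['mineral', 'deep', 'green'] (min_width=18, slack=5)
Line 4: ['brick', 'low', 'plane', 'diamond'] (min_width=23, slack=0)
Line 5: ['ocean', 'corn'] (min_width=10, slack=13)

Answer: 3 3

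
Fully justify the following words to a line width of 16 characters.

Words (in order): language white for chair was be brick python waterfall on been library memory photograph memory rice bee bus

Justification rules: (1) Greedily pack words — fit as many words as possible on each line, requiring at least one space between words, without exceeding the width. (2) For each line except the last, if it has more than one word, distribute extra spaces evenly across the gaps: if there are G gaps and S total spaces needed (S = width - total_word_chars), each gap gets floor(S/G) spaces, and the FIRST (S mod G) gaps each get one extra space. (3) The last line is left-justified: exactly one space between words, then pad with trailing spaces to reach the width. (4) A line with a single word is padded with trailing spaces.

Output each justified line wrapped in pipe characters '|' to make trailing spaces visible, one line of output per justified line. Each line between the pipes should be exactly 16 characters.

Answer: |language   white|
|for chair was be|
|brick     python|
|waterfall     on|
|been     library|
|memory          |
|photograph      |
|memory  rice bee|
|bus             |

Derivation:
Line 1: ['language', 'white'] (min_width=14, slack=2)
Line 2: ['for', 'chair', 'was', 'be'] (min_width=16, slack=0)
Line 3: ['brick', 'python'] (min_width=12, slack=4)
Line 4: ['waterfall', 'on'] (min_width=12, slack=4)
Line 5: ['been', 'library'] (min_width=12, slack=4)
Line 6: ['memory'] (min_width=6, slack=10)
Line 7: ['photograph'] (min_width=10, slack=6)
Line 8: ['memory', 'rice', 'bee'] (min_width=15, slack=1)
Line 9: ['bus'] (min_width=3, slack=13)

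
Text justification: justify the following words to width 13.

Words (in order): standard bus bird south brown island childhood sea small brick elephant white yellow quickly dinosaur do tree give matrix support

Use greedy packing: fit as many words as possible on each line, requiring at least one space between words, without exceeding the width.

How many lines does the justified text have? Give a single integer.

Line 1: ['standard', 'bus'] (min_width=12, slack=1)
Line 2: ['bird', 'south'] (min_width=10, slack=3)
Line 3: ['brown', 'island'] (min_width=12, slack=1)
Line 4: ['childhood', 'sea'] (min_width=13, slack=0)
Line 5: ['small', 'brick'] (min_width=11, slack=2)
Line 6: ['elephant'] (min_width=8, slack=5)
Line 7: ['white', 'yellow'] (min_width=12, slack=1)
Line 8: ['quickly'] (min_width=7, slack=6)
Line 9: ['dinosaur', 'do'] (min_width=11, slack=2)
Line 10: ['tree', 'give'] (min_width=9, slack=4)
Line 11: ['matrix'] (min_width=6, slack=7)
Line 12: ['support'] (min_width=7, slack=6)
Total lines: 12

Answer: 12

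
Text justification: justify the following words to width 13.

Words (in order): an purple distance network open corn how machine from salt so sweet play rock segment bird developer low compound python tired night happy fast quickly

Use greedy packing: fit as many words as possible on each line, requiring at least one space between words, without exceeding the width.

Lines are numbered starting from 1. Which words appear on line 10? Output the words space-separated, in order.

Line 1: ['an', 'purple'] (min_width=9, slack=4)
Line 2: ['distance'] (min_width=8, slack=5)
Line 3: ['network', 'open'] (min_width=12, slack=1)
Line 4: ['corn', 'how'] (min_width=8, slack=5)
Line 5: ['machine', 'from'] (min_width=12, slack=1)
Line 6: ['salt', 'so', 'sweet'] (min_width=13, slack=0)
Line 7: ['play', 'rock'] (min_width=9, slack=4)
Line 8: ['segment', 'bird'] (min_width=12, slack=1)
Line 9: ['developer', 'low'] (min_width=13, slack=0)
Line 10: ['compound'] (min_width=8, slack=5)
Line 11: ['python', 'tired'] (min_width=12, slack=1)
Line 12: ['night', 'happy'] (min_width=11, slack=2)
Line 13: ['fast', 'quickly'] (min_width=12, slack=1)

Answer: compound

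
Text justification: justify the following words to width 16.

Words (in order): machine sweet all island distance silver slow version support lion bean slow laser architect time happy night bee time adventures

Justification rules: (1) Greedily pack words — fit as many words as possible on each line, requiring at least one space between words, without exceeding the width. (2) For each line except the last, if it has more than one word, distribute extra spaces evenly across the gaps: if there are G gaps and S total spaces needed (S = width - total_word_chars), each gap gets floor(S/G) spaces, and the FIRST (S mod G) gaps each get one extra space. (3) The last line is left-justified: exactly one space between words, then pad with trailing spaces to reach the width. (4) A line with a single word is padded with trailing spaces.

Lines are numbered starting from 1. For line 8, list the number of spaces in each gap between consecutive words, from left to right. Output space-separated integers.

Line 1: ['machine', 'sweet'] (min_width=13, slack=3)
Line 2: ['all', 'island'] (min_width=10, slack=6)
Line 3: ['distance', 'silver'] (min_width=15, slack=1)
Line 4: ['slow', 'version'] (min_width=12, slack=4)
Line 5: ['support', 'lion'] (min_width=12, slack=4)
Line 6: ['bean', 'slow', 'laser'] (min_width=15, slack=1)
Line 7: ['architect', 'time'] (min_width=14, slack=2)
Line 8: ['happy', 'night', 'bee'] (min_width=15, slack=1)
Line 9: ['time', 'adventures'] (min_width=15, slack=1)

Answer: 2 1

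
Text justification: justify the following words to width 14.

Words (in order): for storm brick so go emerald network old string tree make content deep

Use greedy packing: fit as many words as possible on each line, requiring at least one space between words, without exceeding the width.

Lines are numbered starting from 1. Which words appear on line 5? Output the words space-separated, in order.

Line 1: ['for', 'storm'] (min_width=9, slack=5)
Line 2: ['brick', 'so', 'go'] (min_width=11, slack=3)
Line 3: ['emerald'] (min_width=7, slack=7)
Line 4: ['network', 'old'] (min_width=11, slack=3)
Line 5: ['string', 'tree'] (min_width=11, slack=3)
Line 6: ['make', 'content'] (min_width=12, slack=2)
Line 7: ['deep'] (min_width=4, slack=10)

Answer: string tree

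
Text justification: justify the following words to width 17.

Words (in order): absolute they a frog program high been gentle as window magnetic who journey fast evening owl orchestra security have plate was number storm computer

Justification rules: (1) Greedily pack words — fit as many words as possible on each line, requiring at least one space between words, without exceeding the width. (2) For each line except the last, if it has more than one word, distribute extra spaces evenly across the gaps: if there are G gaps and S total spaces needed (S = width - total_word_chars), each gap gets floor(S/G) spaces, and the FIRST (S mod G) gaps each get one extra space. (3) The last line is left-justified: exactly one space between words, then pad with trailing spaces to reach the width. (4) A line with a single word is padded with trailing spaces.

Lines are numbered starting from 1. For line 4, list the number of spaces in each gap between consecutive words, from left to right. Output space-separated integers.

Line 1: ['absolute', 'they', 'a'] (min_width=15, slack=2)
Line 2: ['frog', 'program', 'high'] (min_width=17, slack=0)
Line 3: ['been', 'gentle', 'as'] (min_width=14, slack=3)
Line 4: ['window', 'magnetic'] (min_width=15, slack=2)
Line 5: ['who', 'journey', 'fast'] (min_width=16, slack=1)
Line 6: ['evening', 'owl'] (min_width=11, slack=6)
Line 7: ['orchestra'] (min_width=9, slack=8)
Line 8: ['security', 'have'] (min_width=13, slack=4)
Line 9: ['plate', 'was', 'number'] (min_width=16, slack=1)
Line 10: ['storm', 'computer'] (min_width=14, slack=3)

Answer: 3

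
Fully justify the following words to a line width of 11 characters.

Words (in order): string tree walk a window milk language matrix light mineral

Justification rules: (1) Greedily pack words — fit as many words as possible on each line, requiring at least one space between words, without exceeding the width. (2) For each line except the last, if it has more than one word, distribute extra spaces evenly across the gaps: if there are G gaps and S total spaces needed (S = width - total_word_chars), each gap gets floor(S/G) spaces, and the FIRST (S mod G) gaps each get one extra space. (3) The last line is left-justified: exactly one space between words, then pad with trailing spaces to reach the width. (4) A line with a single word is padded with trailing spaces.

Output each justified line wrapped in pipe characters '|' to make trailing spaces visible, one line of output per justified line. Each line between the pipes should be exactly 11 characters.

Answer: |string tree|
|walk      a|
|window milk|
|language   |
|matrix     |
|light      |
|mineral    |

Derivation:
Line 1: ['string', 'tree'] (min_width=11, slack=0)
Line 2: ['walk', 'a'] (min_width=6, slack=5)
Line 3: ['window', 'milk'] (min_width=11, slack=0)
Line 4: ['language'] (min_width=8, slack=3)
Line 5: ['matrix'] (min_width=6, slack=5)
Line 6: ['light'] (min_width=5, slack=6)
Line 7: ['mineral'] (min_width=7, slack=4)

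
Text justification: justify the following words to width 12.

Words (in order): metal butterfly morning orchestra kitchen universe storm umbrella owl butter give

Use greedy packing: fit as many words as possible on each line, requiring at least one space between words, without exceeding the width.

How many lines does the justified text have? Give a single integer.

Answer: 9

Derivation:
Line 1: ['metal'] (min_width=5, slack=7)
Line 2: ['butterfly'] (min_width=9, slack=3)
Line 3: ['morning'] (min_width=7, slack=5)
Line 4: ['orchestra'] (min_width=9, slack=3)
Line 5: ['kitchen'] (min_width=7, slack=5)
Line 6: ['universe'] (min_width=8, slack=4)
Line 7: ['storm'] (min_width=5, slack=7)
Line 8: ['umbrella', 'owl'] (min_width=12, slack=0)
Line 9: ['butter', 'give'] (min_width=11, slack=1)
Total lines: 9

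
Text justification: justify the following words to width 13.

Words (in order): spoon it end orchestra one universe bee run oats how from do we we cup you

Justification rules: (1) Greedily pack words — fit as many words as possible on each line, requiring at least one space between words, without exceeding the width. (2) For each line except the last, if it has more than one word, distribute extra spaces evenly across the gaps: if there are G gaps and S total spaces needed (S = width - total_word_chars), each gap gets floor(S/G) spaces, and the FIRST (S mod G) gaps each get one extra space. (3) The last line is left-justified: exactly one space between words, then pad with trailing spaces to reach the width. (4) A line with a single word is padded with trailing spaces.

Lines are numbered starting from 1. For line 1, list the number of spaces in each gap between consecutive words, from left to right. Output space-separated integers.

Answer: 2 1

Derivation:
Line 1: ['spoon', 'it', 'end'] (min_width=12, slack=1)
Line 2: ['orchestra', 'one'] (min_width=13, slack=0)
Line 3: ['universe', 'bee'] (min_width=12, slack=1)
Line 4: ['run', 'oats', 'how'] (min_width=12, slack=1)
Line 5: ['from', 'do', 'we', 'we'] (min_width=13, slack=0)
Line 6: ['cup', 'you'] (min_width=7, slack=6)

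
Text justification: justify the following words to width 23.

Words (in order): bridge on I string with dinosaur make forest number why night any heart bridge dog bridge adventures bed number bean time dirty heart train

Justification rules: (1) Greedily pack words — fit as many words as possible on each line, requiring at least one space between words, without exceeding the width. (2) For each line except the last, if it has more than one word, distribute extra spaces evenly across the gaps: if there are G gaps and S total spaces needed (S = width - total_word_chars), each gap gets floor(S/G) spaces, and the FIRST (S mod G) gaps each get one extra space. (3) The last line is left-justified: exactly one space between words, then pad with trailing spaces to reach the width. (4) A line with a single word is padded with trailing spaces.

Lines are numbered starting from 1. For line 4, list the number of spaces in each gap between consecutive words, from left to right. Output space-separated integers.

Line 1: ['bridge', 'on', 'I', 'string', 'with'] (min_width=23, slack=0)
Line 2: ['dinosaur', 'make', 'forest'] (min_width=20, slack=3)
Line 3: ['number', 'why', 'night', 'any'] (min_width=20, slack=3)
Line 4: ['heart', 'bridge', 'dog', 'bridge'] (min_width=23, slack=0)
Line 5: ['adventures', 'bed', 'number'] (min_width=21, slack=2)
Line 6: ['bean', 'time', 'dirty', 'heart'] (min_width=21, slack=2)
Line 7: ['train'] (min_width=5, slack=18)

Answer: 1 1 1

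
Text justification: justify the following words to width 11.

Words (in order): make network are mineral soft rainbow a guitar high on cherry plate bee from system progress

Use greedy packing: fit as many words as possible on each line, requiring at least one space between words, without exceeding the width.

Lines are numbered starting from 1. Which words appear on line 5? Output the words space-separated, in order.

Answer: rainbow a

Derivation:
Line 1: ['make'] (min_width=4, slack=7)
Line 2: ['network', 'are'] (min_width=11, slack=0)
Line 3: ['mineral'] (min_width=7, slack=4)
Line 4: ['soft'] (min_width=4, slack=7)
Line 5: ['rainbow', 'a'] (min_width=9, slack=2)
Line 6: ['guitar', 'high'] (min_width=11, slack=0)
Line 7: ['on', 'cherry'] (min_width=9, slack=2)
Line 8: ['plate', 'bee'] (min_width=9, slack=2)
Line 9: ['from', 'system'] (min_width=11, slack=0)
Line 10: ['progress'] (min_width=8, slack=3)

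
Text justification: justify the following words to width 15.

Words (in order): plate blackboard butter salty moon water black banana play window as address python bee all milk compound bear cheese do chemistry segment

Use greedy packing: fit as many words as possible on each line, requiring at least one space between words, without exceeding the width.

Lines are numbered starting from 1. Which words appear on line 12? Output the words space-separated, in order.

Answer: segment

Derivation:
Line 1: ['plate'] (min_width=5, slack=10)
Line 2: ['blackboard'] (min_width=10, slack=5)
Line 3: ['butter', 'salty'] (min_width=12, slack=3)
Line 4: ['moon', 'water'] (min_width=10, slack=5)
Line 5: ['black', 'banana'] (min_width=12, slack=3)
Line 6: ['play', 'window', 'as'] (min_width=14, slack=1)
Line 7: ['address', 'python'] (min_width=14, slack=1)
Line 8: ['bee', 'all', 'milk'] (min_width=12, slack=3)
Line 9: ['compound', 'bear'] (min_width=13, slack=2)
Line 10: ['cheese', 'do'] (min_width=9, slack=6)
Line 11: ['chemistry'] (min_width=9, slack=6)
Line 12: ['segment'] (min_width=7, slack=8)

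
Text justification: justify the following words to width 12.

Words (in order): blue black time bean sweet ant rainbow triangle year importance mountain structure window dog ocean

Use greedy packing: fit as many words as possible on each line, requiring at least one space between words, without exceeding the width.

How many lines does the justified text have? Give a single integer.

Line 1: ['blue', 'black'] (min_width=10, slack=2)
Line 2: ['time', 'bean'] (min_width=9, slack=3)
Line 3: ['sweet', 'ant'] (min_width=9, slack=3)
Line 4: ['rainbow'] (min_width=7, slack=5)
Line 5: ['triangle'] (min_width=8, slack=4)
Line 6: ['year'] (min_width=4, slack=8)
Line 7: ['importance'] (min_width=10, slack=2)
Line 8: ['mountain'] (min_width=8, slack=4)
Line 9: ['structure'] (min_width=9, slack=3)
Line 10: ['window', 'dog'] (min_width=10, slack=2)
Line 11: ['ocean'] (min_width=5, slack=7)
Total lines: 11

Answer: 11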